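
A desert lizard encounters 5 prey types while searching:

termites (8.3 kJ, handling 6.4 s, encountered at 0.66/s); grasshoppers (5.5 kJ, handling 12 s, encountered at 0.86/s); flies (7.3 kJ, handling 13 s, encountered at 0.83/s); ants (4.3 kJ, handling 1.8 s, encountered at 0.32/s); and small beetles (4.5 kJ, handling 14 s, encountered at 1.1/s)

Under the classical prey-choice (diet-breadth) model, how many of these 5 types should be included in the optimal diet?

Rank by E/h (kJ/s): ants 2.39, termites 1.3, flies 0.562, grasshoppers 0.458, small beetles 0.321. Include each in turn until the next type's E/h falls below the running intake rate.
Rate on top 1: 0.8731. termites: 1.3 > 0.8731 → include.
Rate on top 2: 1.182. flies: 0.562 < 1.182 → exclude; stop.
Optimal diet: ants, termites — 2 of 5 types.

2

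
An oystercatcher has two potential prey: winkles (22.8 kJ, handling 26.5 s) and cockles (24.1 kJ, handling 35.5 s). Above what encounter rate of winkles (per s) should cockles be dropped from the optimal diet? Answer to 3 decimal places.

The zero-one rule: include cockles iff E₂/h₂ > λE₁/(1+λh₁). Equality gives the switch point.
λE₁h₂ = E₂ + λE₂h₁ ⇒ λ = E₂/(E₁h₂ − E₂h₁) = 24.1/(809.4 − 638.7) = 0.1411 per s.

0.141 per s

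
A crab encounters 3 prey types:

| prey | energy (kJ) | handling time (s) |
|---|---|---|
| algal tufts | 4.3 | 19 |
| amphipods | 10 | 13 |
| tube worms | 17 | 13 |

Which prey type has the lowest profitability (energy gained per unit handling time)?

Profitability E/h (kJ/s): algal tufts = 4.3/19 = 0.226, amphipods = 10/13 = 0.769, tube worms = 17/13 = 1.31.
Ranked: tube worms > amphipods > algal tufts.

algal tufts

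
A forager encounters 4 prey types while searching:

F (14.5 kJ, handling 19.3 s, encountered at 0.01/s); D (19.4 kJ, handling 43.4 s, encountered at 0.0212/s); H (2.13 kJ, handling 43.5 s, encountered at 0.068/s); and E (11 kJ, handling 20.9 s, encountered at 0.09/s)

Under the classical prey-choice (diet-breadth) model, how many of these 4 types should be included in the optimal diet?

Profitabilities (E/h, kJ/s): F 0.751, E 0.526, D 0.447, H 0.049. Add prey in this order while the next type's profitability exceeds the intake rate on those already taken.
Rate on top 1: 0.1215. E: 0.526 > 0.1215 → include.
Rate on top 2: 0.3692. D: 0.447 > 0.3692 → include.
Rate on top 3: 0.3871. H: 0.049 < 0.3871 → exclude; stop.
Optimal diet: F, E, D — 3 of 4 types.

3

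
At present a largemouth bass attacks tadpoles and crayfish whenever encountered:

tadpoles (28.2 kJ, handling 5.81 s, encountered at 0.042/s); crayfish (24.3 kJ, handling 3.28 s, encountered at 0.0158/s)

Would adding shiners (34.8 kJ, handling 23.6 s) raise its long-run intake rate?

Intake rate on the current diet: R = (0.042×28.2 + 0.0158×24.3) / (1 + 0.042×5.81 + 0.0158×3.28) = 1.568/1.296 = 1.21 kJ/s.
Profitability of shiners: 34.8/23.6 = 1.475 kJ/s.
Since 1.475 > R, including shiners increases the long-run rate.

Yes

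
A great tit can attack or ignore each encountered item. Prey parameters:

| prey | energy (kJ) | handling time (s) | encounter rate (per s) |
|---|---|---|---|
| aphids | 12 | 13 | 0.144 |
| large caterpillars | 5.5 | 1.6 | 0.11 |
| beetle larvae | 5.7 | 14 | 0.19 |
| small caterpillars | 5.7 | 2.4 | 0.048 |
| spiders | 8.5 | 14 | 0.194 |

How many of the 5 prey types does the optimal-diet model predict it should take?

Rank by E/h (kJ/s): large caterpillars 3.44, small caterpillars 2.38, aphids 0.923, spiders 0.607, beetle larvae 0.407. Include each in turn until the next type's E/h falls below the running intake rate.
Rate on top 1: 0.5145. small caterpillars: 2.38 > 0.5145 → include.
Rate on top 2: 0.6805. aphids: 0.923 > 0.6805 → include.
Rate on top 3: 0.824. spiders: 0.607 < 0.824 → exclude; stop.
Optimal diet: large caterpillars, small caterpillars, aphids — 3 of 5 types.

3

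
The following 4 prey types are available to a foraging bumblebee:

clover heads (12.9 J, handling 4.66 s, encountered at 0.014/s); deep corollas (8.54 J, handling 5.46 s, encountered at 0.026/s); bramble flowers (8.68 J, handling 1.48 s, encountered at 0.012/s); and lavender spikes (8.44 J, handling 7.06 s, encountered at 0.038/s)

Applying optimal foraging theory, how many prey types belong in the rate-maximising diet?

4

Profitabilities (E/h, J/s): bramble flowers 5.86, clover heads 2.77, deep corollas 1.56, lavender spikes 1.2. Add prey in this order while the next type's profitability exceeds the intake rate on those already taken.
Rate on top 1: 0.1023. clover heads: 2.77 > 0.1023 → include.
Rate on top 2: 0.2629. deep corollas: 1.56 > 0.2629 → include.
Rate on top 3: 0.4137. lavender spikes: 1.2 > 0.4137 → include.
Optimal diet: bramble flowers, clover heads, deep corollas, lavender spikes — 4 of 4 types.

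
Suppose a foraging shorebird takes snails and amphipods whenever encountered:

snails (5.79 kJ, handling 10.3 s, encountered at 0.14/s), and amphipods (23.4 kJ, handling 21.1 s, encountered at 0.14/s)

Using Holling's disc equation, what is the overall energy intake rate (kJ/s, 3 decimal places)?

R = (0.14×5.79 + 0.14×23.4) / (1 + 0.14×10.3 + 0.14×21.1) = 4.087/5.396 = 0.7573 kJ/s.

0.757 kJ/s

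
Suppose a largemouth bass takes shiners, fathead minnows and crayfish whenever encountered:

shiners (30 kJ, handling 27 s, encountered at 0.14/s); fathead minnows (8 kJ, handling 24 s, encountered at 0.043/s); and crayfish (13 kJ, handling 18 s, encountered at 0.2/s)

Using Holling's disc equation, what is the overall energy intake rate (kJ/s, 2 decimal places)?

0.76 kJ/s

R = Σλ_iE_i / (1 + Σλ_ih_i)
Numerator: 0.14×30 + 0.043×8 + 0.2×13 = 7.144
Denominator: 1 + 0.14×27 + 0.043×24 + 0.2×18 = 9.412
R = 7.144/9.412 = 0.759 kJ/s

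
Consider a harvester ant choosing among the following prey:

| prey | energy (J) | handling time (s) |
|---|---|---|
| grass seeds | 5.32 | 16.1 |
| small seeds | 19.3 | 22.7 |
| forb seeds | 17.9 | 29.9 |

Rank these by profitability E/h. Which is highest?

In descending order of E/h:
small seeds: 19.3/22.7 = 0.85 J/s
forb seeds: 17.9/29.9 = 0.599 J/s
grass seeds: 5.32/16.1 = 0.33 J/s

small seeds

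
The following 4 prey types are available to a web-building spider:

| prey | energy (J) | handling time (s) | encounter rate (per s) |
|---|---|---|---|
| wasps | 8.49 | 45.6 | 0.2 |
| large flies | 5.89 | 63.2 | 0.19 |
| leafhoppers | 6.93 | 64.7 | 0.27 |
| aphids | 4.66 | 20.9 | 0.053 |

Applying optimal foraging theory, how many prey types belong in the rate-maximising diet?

E/h in descending order: aphids 0.223, wasps 0.186, leafhoppers 0.107, large flies 0.0932 J/s. The optimal diet is the largest prefix of this list for which every included type satisfies E_i/h_i > R on the types above it.
Rate on top 1: 0.1172. wasps: 0.186 > 0.1172 → include.
Rate on top 2: 0.1732. leafhoppers: 0.107 < 0.1732 → exclude; stop.
Optimal diet: aphids, wasps — 2 of 4 types.

2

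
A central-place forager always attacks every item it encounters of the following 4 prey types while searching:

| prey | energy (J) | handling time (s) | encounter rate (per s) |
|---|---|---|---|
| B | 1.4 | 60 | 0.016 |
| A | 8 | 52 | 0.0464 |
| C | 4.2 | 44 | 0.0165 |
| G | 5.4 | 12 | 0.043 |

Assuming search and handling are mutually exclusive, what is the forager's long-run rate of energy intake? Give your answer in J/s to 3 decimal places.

R = (0.016×1.4 + 0.0464×8 + 0.0165×4.2 + 0.043×5.4) / (1 + 0.016×60 + 0.0464×52 + 0.0165×44 + 0.043×12) = 0.6951/5.615 = 0.1238 J/s.

0.124 J/s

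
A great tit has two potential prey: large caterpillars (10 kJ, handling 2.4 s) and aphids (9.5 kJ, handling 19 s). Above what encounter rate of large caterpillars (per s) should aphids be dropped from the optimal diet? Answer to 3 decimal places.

0.057 per s

Drop aphids once their profitability E₂/h₂ falls below the rate achievable on large caterpillars alone: E₂/h₂ = λE₁/(1 + λh₁).
Solve for λ: λE₁h₂ = E₂(1 + λh₁) → λ(E₁h₂ − E₂h₁) = E₂ → λ = E₂/(E₁h₂ − E₂h₁).
λ = 9.5/(10×19 − 9.5×2.4) = 9.5/167.2 = 0.05682 per s.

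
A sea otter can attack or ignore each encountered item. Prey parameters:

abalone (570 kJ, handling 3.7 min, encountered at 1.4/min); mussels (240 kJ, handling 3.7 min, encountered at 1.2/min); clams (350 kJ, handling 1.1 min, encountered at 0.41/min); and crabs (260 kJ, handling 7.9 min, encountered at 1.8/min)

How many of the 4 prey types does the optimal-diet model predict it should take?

E/h in descending order: clams 318, abalone 154, mussels 64.9, crabs 32.9 kJ/min. The optimal diet is the largest prefix of this list for which every included type satisfies E_i/h_i > R on the types above it.
Rate on top 1: 98.9. abalone: 154 > 98.9 → include.
Rate on top 2: 142. mussels: 64.9 < 142 → exclude; stop.
Optimal diet: clams, abalone — 2 of 4 types.

2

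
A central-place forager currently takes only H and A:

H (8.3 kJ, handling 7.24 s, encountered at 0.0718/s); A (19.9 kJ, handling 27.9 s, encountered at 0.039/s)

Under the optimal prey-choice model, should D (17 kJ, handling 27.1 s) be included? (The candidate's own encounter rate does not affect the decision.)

Yes

Intake rate on the current diet: R = (0.0718×8.3 + 0.039×19.9) / (1 + 0.0718×7.24 + 0.039×27.9) = 1.372/2.608 = 0.5261 kJ/s.
D: E/h = 17/27.1 = 0.6273 kJ/s.
0.6273 > 0.5261, so adding D raises the average — include it.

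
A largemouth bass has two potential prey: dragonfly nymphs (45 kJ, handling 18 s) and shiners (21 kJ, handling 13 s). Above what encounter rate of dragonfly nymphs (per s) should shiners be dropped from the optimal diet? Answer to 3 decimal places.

0.101 per s

Drop shiners once their profitability E₂/h₂ falls below the rate achievable on dragonfly nymphs alone: E₂/h₂ = λE₁/(1 + λh₁).
Solve for λ: λE₁h₂ = E₂(1 + λh₁) → λ(E₁h₂ − E₂h₁) = E₂ → λ = E₂/(E₁h₂ − E₂h₁).
λ = 21/(45×13 − 21×18) = 21/207 = 0.1014 per s.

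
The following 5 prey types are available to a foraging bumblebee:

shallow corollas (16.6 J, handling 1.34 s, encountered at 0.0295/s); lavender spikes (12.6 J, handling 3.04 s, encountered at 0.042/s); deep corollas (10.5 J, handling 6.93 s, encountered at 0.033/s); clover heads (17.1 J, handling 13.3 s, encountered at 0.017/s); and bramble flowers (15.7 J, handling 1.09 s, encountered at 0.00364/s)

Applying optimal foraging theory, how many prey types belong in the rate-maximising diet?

Rank by E/h (J/s): bramble flowers 14.4, shallow corollas 12.4, lavender spikes 4.14, deep corollas 1.52, clover heads 1.29. Include each in turn until the next type's E/h falls below the running intake rate.
Rate on top 1: 0.05692. shallow corollas: 12.4 > 0.05692 → include.
Rate on top 2: 0.5241. lavender spikes: 4.14 > 0.5241 → include.
Rate on top 3: 0.9188. deep corollas: 1.52 > 0.9188 → include.
Rate on top 4: 1.016. clover heads: 1.29 > 1.016 → include.
Optimal diet: bramble flowers, shallow corollas, lavender spikes, deep corollas, clover heads — 5 of 5 types.

5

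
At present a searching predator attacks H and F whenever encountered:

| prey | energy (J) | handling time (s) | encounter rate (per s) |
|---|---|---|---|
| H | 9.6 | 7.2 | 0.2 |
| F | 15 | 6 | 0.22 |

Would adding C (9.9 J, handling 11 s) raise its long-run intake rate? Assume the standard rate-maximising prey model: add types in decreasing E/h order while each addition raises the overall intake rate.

No

Current rate: (0.2×9.6 + 0.22×15)/(1 + 0.2×7.2 + 0.22×6) = 1.388 J/s.
Profitability of C: 9.9/11 = 0.9 J/s.
Since 0.9 < R, time spent handling C is better spent searching.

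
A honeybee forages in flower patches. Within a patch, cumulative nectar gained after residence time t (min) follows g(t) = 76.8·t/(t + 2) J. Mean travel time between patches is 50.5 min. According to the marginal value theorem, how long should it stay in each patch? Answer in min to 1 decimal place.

10.0 min

Optimal t* satisfies g'(t*) = g(t*)/(T + t*).
g'(t) = 76.8·2/(t + 2)². Setting 76.8·2/(t+2)² = 76.8t/[(t+2)(50.5+t)] gives 2(50.5+t) = t(t+2), so t² = 2×50.5 = 101.
t* = √101 = 10.05 min.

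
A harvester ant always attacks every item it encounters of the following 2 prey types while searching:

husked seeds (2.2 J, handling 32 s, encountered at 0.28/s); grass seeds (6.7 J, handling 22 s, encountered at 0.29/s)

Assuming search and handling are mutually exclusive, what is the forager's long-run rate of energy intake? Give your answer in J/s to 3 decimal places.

0.157 J/s

R = Σλ_iE_i / (1 + Σλ_ih_i)
Numerator: 0.28×2.2 + 0.29×6.7 = 2.559
Denominator: 1 + 0.28×32 + 0.29×22 = 16.34
R = 2.559/16.34 = 0.1566 J/s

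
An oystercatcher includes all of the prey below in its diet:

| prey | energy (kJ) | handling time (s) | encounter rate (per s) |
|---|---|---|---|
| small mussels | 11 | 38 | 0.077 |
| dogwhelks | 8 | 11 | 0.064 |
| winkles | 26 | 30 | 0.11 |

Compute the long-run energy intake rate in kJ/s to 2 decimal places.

Energy encountered per unit search time: 0.077×11 + 0.064×8 + 0.11×26 = 4.219 kJ/s.
Handling time per unit search time: 0.077×38 + 0.064×11 + 0.11×30 = 6.93.
Rate = 4.219/(1 + 6.93) = 0.532 kJ/s.

0.53 kJ/s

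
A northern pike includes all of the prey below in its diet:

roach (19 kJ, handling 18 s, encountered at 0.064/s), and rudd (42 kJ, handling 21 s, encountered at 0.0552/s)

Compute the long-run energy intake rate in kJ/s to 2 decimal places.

Energy encountered per unit search time: 0.064×19 + 0.0552×42 = 3.534 kJ/s.
Handling time per unit search time: 0.064×18 + 0.0552×21 = 2.311.
Rate = 3.534/(1 + 2.311) = 1.067 kJ/s.

1.07 kJ/s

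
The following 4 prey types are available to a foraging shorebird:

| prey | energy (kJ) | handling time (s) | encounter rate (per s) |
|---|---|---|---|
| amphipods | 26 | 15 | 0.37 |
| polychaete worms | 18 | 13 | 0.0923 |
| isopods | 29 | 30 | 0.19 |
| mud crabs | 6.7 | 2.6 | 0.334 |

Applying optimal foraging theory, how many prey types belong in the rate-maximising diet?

E/h in descending order: mud crabs 2.58, amphipods 1.73, polychaete worms 1.38, isopods 0.967 kJ/s. The optimal diet is the largest prefix of this list for which every included type satisfies E_i/h_i > R on the types above it.
Rate on top 1: 1.198. amphipods: 1.73 > 1.198 → include.
Rate on top 2: 1.598. polychaete worms: 1.38 < 1.598 → exclude; stop.
Optimal diet: mud crabs, amphipods — 2 of 4 types.

2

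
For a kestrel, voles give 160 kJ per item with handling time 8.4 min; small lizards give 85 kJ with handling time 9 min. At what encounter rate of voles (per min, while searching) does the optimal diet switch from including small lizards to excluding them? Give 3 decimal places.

0.117 per min

The zero-one rule: include small lizards iff E₂/h₂ > λE₁/(1+λh₁). Equality gives the switch point.
λE₁h₂ = E₂ + λE₂h₁ ⇒ λ = E₂/(E₁h₂ − E₂h₁) = 85/(1440 − 714) = 0.1171 per min.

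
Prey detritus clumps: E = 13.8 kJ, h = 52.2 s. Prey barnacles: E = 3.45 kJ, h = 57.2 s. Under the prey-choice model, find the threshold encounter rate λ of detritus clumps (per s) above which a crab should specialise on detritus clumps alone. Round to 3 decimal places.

0.006 per s

The zero-one rule: include barnacles iff E₂/h₂ > λE₁/(1+λh₁). Equality gives the switch point.
λE₁h₂ = E₂ + λE₂h₁ ⇒ λ = E₂/(E₁h₂ − E₂h₁) = 3.45/(789.4 − 180.1) = 0.005663 per s.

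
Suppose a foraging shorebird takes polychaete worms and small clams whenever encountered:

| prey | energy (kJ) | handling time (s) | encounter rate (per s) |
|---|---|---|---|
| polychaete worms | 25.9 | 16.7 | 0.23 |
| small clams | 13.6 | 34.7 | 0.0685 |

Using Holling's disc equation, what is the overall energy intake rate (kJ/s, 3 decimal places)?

0.954 kJ/s

Energy encountered per unit search time: 0.23×25.9 + 0.0685×13.6 = 6.889 kJ/s.
Handling time per unit search time: 0.23×16.7 + 0.0685×34.7 = 6.218.
Rate = 6.889/(1 + 6.218) = 0.9544 kJ/s.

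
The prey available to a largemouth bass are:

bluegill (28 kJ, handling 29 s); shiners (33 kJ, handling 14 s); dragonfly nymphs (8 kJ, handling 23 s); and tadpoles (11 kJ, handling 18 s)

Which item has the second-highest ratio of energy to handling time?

bluegill

In descending order of E/h:
shiners: 33/14 = 2.36 kJ/s
bluegill: 28/29 = 0.966 kJ/s
tadpoles: 11/18 = 0.611 kJ/s
dragonfly nymphs: 8/23 = 0.348 kJ/s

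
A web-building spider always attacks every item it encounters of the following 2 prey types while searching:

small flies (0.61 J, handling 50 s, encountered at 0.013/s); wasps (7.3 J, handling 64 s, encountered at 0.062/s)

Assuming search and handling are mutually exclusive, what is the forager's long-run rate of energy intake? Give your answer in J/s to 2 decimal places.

R = Σλ_iE_i / (1 + Σλ_ih_i)
Numerator: 0.013×0.61 + 0.062×7.3 = 0.4605
Denominator: 1 + 0.013×50 + 0.062×64 = 5.618
R = 0.4605/5.618 = 0.08197 J/s

0.08 J/s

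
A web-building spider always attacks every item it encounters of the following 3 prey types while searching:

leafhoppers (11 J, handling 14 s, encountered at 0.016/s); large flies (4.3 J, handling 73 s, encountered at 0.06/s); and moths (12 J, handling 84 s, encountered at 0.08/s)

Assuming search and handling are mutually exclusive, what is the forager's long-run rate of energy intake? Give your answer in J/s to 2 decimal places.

Energy encountered per unit search time: 0.016×11 + 0.06×4.3 + 0.08×12 = 1.394 J/s.
Handling time per unit search time: 0.016×14 + 0.06×73 + 0.08×84 = 11.32.
Rate = 1.394/(1 + 11.32) = 0.1131 J/s.

0.11 J/s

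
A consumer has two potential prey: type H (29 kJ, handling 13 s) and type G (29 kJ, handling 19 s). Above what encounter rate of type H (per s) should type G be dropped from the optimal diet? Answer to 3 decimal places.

At the threshold, the rate on type H alone equals the profitability of type G: λ·29/(1 + λ·13) = 29/19 = 1.526.
Rearranging, λ(29 − 1.526×13) = 1.526, so λ = 1.526/9.158 = 0.1667 per s.

0.167 per s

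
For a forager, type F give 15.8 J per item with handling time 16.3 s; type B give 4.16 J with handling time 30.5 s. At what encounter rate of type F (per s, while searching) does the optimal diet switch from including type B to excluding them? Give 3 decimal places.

At the threshold, the rate on type F alone equals the profitability of type B: λ·15.8/(1 + λ·16.3) = 4.16/30.5 = 0.1364.
Rearranging, λ(15.8 − 0.1364×16.3) = 0.1364, so λ = 0.1364/13.58 = 0.01005 per s.

0.010 per s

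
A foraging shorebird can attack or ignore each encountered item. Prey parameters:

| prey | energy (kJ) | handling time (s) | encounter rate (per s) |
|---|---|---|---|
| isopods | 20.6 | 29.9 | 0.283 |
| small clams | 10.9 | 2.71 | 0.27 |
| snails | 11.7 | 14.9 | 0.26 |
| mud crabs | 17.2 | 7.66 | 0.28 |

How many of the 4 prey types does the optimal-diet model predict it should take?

2

E/h in descending order: small clams 4.02, mud crabs 2.25, snails 0.785, isopods 0.689 kJ/s. The optimal diet is the largest prefix of this list for which every included type satisfies E_i/h_i > R on the types above it.
Rate on top 1: 1.699. mud crabs: 2.25 > 1.699 → include.
Rate on top 2: 2.002. snails: 0.785 < 2.002 → exclude; stop.
Optimal diet: small clams, mud crabs — 2 of 4 types.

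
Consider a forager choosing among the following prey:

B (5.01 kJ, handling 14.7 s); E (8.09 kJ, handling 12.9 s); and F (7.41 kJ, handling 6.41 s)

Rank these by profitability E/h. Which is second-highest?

E

In descending order of E/h:
F: 7.41/6.41 = 1.16 kJ/s
E: 8.09/12.9 = 0.627 kJ/s
B: 5.01/14.7 = 0.341 kJ/s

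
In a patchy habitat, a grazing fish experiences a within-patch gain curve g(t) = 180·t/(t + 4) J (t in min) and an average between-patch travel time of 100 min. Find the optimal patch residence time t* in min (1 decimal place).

Maximise g(t)/(T+t): set derivative to zero → g'(t)(T+t) = g(t).
g'(t) = 180·4/(t + 4)². Setting 180·4/(t+4)² = 180t/[(t+4)(100+t)] gives 4(100+t) = t(t+4), so t² = 4×100 = 400.
t* = √400 = 20 min.

20.0 min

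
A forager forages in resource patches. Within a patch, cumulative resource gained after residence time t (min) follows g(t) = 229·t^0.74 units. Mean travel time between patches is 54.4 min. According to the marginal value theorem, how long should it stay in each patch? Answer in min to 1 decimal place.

154.8 min

Maximise g(t)/(T+t): set derivative to zero → g'(t)(T+t) = g(t).
g'(t) = 0.74·229·t^-0.26. Setting 0.74·229·t^-0.26 = 229·t^0.74/(54.4+t) gives 0.74(54.4+t) = t, so 0.26·t = 0.74×54.4.
t* = 0.74×54.4/0.26 = 154.8 min.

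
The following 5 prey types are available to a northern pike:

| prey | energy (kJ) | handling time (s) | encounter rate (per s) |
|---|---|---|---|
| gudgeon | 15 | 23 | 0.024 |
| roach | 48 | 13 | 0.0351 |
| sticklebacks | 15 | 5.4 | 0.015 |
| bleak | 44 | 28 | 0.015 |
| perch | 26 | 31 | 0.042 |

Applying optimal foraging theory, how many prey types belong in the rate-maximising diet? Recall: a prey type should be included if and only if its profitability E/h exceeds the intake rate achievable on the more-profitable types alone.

Rank by E/h (kJ/s): roach 3.69, sticklebacks 2.78, bleak 1.57, perch 0.839, gudgeon 0.652. Include each in turn until the next type's E/h falls below the running intake rate.
Rate on top 1: 1.157. sticklebacks: 2.78 > 1.157 → include.
Rate on top 2: 1.242. bleak: 1.57 > 1.242 → include.
Rate on top 3: 1.313. perch: 0.839 < 1.313 → exclude; stop.
Optimal diet: roach, sticklebacks, bleak — 3 of 5 types.

3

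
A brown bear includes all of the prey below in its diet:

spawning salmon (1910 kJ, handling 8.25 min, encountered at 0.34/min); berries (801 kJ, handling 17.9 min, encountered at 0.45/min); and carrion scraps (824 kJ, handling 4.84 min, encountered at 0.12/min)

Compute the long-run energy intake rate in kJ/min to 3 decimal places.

R = Σλ_iE_i / (1 + Σλ_ih_i)
Numerator: 0.34×1910 + 0.45×801 + 0.12×824 = 1109
Denominator: 1 + 0.34×8.25 + 0.45×17.9 + 0.12×4.84 = 12.44
R = 1109/12.44 = 89.12 kJ/min

89.120 kJ/min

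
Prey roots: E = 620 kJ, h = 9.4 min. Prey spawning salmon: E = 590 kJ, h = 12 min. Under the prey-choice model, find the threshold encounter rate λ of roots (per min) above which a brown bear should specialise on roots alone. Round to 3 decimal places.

The zero-one rule: include spawning salmon iff E₂/h₂ > λE₁/(1+λh₁). Equality gives the switch point.
λE₁h₂ = E₂ + λE₂h₁ ⇒ λ = E₂/(E₁h₂ − E₂h₁) = 590/(7440 − 5546) = 0.3115 per min.

0.312 per min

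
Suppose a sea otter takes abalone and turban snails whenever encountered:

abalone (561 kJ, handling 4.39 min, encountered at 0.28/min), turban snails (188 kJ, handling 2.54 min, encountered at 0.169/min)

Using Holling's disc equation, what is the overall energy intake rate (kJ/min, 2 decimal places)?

R = (0.28×561 + 0.169×188) / (1 + 0.28×4.39 + 0.169×2.54) = 188.9/2.658 = 71.04 kJ/min.

71.04 kJ/min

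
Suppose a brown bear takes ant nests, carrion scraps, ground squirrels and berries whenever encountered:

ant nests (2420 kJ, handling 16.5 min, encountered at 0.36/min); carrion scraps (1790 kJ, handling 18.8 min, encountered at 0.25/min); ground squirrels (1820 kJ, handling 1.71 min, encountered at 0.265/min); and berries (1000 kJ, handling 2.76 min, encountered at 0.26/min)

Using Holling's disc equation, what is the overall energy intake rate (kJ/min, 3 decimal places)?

160.881 kJ/min

Energy encountered per unit search time: 0.36×2420 + 0.25×1790 + 0.265×1820 + 0.26×1000 = 2061 kJ/min.
Handling time per unit search time: 0.36×16.5 + 0.25×18.8 + 0.265×1.71 + 0.26×2.76 = 11.81.
Rate = 2061/(1 + 11.81) = 160.9 kJ/min.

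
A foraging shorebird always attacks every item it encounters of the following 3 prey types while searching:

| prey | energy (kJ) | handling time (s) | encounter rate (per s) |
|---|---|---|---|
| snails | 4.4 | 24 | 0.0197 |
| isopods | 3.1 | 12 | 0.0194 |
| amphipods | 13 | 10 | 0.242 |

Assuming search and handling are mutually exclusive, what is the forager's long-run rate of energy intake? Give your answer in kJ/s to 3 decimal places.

0.798 kJ/s

R = (0.0197×4.4 + 0.0194×3.1 + 0.242×13) / (1 + 0.0197×24 + 0.0194×12 + 0.242×10) = 3.293/4.126 = 0.7981 kJ/s.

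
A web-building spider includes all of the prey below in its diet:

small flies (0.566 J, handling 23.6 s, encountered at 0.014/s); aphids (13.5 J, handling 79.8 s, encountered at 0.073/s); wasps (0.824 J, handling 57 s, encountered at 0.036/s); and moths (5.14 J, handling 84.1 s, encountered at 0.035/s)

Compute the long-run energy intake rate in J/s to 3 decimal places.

R = Σλ_iE_i / (1 + Σλ_ih_i)
Numerator: 0.014×0.566 + 0.073×13.5 + 0.036×0.824 + 0.035×5.14 = 1.203
Denominator: 1 + 0.014×23.6 + 0.073×79.8 + 0.036×57 + 0.035×84.1 = 12.15
R = 1.203/12.15 = 0.099 J/s

0.099 J/s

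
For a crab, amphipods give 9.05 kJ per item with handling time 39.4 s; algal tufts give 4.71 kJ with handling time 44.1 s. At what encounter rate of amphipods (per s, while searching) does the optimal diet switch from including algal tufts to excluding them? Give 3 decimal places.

Drop algal tufts once their profitability E₂/h₂ falls below the rate achievable on amphipods alone: E₂/h₂ = λE₁/(1 + λh₁).
Solve for λ: λE₁h₂ = E₂(1 + λh₁) → λ(E₁h₂ − E₂h₁) = E₂ → λ = E₂/(E₁h₂ − E₂h₁).
λ = 4.71/(9.05×44.1 − 4.71×39.4) = 4.71/213.5 = 0.02206 per s.

0.022 per s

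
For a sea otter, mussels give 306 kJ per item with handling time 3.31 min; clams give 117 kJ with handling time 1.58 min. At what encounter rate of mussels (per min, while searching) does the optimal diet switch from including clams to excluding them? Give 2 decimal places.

The zero-one rule: include clams iff E₂/h₂ > λE₁/(1+λh₁). Equality gives the switch point.
λE₁h₂ = E₂ + λE₂h₁ ⇒ λ = E₂/(E₁h₂ − E₂h₁) = 117/(483.5 − 387.3) = 1.216 per min.

1.22 per min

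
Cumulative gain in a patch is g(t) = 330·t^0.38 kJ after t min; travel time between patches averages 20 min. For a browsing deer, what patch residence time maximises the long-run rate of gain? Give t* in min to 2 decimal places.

Maximise g(t)/(T+t): set derivative to zero → g'(t)(T+t) = g(t).
g'(t) = 0.38·330·t^-0.62. Setting 0.38·330·t^-0.62 = 330·t^0.38/(20+t) gives 0.38(20+t) = t, so 0.62·t = 0.38×20.
t* = 0.38×20/0.62 = 12.26 min.

12.26 min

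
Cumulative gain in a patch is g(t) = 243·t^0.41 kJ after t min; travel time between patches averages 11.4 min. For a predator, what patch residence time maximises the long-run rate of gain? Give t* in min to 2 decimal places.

7.92 min

Maximise g(t)/(T+t): set derivative to zero → g'(t)(T+t) = g(t).
g'(t) = 0.41·243·t^-0.59. Setting 0.41·243·t^-0.59 = 243·t^0.41/(11.4+t) gives 0.41(11.4+t) = t, so 0.59·t = 0.41×11.4.
t* = 0.41×11.4/0.59 = 7.922 min.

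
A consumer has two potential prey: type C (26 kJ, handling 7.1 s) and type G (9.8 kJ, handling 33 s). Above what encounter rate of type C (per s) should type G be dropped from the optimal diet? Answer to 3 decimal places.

Drop type G once their profitability E₂/h₂ falls below the rate achievable on type C alone: E₂/h₂ = λE₁/(1 + λh₁).
Solve for λ: λE₁h₂ = E₂(1 + λh₁) → λ(E₁h₂ − E₂h₁) = E₂ → λ = E₂/(E₁h₂ − E₂h₁).
λ = 9.8/(26×33 − 9.8×7.1) = 9.8/788.4 = 0.01243 per s.

0.012 per s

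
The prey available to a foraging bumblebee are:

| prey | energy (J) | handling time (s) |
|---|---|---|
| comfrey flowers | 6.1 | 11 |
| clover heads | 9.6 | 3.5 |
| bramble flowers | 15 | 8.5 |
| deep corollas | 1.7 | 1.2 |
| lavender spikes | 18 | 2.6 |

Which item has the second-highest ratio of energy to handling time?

Profitability E/h (J/s): comfrey flowers = 6.1/11 = 0.555, clover heads = 9.6/3.5 = 2.74, bramble flowers = 15/8.5 = 1.76, deep corollas = 1.7/1.2 = 1.42, lavender spikes = 18/2.6 = 6.92.
Ranked: lavender spikes > clover heads > bramble flowers > deep corollas > comfrey flowers.

clover heads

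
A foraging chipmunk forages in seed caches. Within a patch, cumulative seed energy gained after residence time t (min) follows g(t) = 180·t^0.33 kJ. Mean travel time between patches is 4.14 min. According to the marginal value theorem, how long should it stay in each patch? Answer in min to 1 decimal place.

Optimal t* satisfies g'(t*) = g(t*)/(T + t*).
g'(t) = 0.33·180·t^-0.67. Setting 0.33·180·t^-0.67 = 180·t^0.33/(4.14+t) gives 0.33(4.14+t) = t, so 0.67·t = 0.33×4.14.
t* = 0.33×4.14/0.67 = 2.039 min.

2.0 min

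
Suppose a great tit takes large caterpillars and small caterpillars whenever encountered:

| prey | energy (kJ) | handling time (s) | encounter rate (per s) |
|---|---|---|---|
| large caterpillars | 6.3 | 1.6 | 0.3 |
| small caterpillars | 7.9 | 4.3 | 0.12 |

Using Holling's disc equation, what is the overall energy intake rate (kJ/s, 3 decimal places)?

1.422 kJ/s

R = (0.3×6.3 + 0.12×7.9) / (1 + 0.3×1.6 + 0.12×4.3) = 2.838/1.996 = 1.422 kJ/s.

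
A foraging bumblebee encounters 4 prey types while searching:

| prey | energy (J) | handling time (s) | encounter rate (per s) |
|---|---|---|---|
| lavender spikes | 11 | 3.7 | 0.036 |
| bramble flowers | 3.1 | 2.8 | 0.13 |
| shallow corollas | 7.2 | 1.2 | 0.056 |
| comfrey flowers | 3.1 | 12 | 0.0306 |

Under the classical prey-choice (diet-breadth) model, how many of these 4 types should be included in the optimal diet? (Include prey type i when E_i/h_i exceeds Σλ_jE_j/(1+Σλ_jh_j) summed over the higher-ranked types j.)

Rank by E/h (J/s): shallow corollas 6, lavender spikes 2.97, bramble flowers 1.11, comfrey flowers 0.258. Include each in turn until the next type's E/h falls below the running intake rate.
Rate on top 1: 0.3778. lavender spikes: 2.97 > 0.3778 → include.
Rate on top 2: 0.6658. bramble flowers: 1.11 > 0.6658 → include.
Rate on top 3: 0.7685. comfrey flowers: 0.258 < 0.7685 → exclude; stop.
Optimal diet: shallow corollas, lavender spikes, bramble flowers — 3 of 4 types.

3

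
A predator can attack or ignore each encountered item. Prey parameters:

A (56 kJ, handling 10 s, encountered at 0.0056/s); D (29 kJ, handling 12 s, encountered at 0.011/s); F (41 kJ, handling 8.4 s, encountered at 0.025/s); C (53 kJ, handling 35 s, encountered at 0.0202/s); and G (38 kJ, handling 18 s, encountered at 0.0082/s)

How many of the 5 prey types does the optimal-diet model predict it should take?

E/h in descending order: A 5.6, F 4.88, D 2.42, G 2.11, C 1.51 kJ/s. The optimal diet is the largest prefix of this list for which every included type satisfies E_i/h_i > R on the types above it.
Rate on top 1: 0.297. F: 4.88 > 0.297 → include.
Rate on top 2: 1.057. D: 2.42 > 1.057 → include.
Rate on top 3: 1.186. G: 2.11 > 1.186 → include.
Rate on top 4: 1.274. C: 1.51 > 1.274 → include.
Optimal diet: A, F, D, G, C — 5 of 5 types.

5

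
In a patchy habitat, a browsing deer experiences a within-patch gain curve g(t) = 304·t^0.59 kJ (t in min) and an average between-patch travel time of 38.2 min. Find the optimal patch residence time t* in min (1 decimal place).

55.0 min

Maximise g(t)/(T+t): set derivative to zero → g'(t)(T+t) = g(t).
g'(t) = 0.59·304·t^-0.41. Setting 0.59·304·t^-0.41 = 304·t^0.59/(38.2+t) gives 0.59(38.2+t) = t, so 0.41·t = 0.59×38.2.
t* = 0.59×38.2/0.41 = 54.97 min.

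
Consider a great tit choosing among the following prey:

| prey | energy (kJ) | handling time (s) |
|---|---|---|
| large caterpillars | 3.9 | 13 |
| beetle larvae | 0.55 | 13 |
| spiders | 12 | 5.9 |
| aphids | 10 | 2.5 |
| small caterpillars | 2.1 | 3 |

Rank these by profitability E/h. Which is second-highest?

In descending order of E/h:
aphids: 10/2.5 = 4 kJ/s
spiders: 12/5.9 = 2.03 kJ/s
small caterpillars: 2.1/3 = 0.7 kJ/s
large caterpillars: 3.9/13 = 0.3 kJ/s
beetle larvae: 0.55/13 = 0.0423 kJ/s

spiders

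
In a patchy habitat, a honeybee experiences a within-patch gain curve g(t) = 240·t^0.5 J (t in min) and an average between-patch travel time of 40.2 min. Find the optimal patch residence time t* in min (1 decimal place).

40.2 min

By the marginal value theorem, leave when the instantaneous gain rate g'(t) equals the habitat-wide average g(t)/(T + t).
g'(t) = 0.5·240·t^-0.5. Setting 0.5·240·t^-0.5 = 240·t^0.5/(40.2+t) gives 0.5(40.2+t) = t, so 0.50·t = 0.5×40.2.
t* = 0.5×40.2/0.50 = 40.2 min.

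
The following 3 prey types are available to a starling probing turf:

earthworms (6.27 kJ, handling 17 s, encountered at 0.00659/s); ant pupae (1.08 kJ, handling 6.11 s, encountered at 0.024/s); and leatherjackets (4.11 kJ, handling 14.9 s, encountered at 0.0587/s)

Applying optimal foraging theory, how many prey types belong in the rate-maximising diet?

Rank by E/h (kJ/s): earthworms 0.369, leatherjackets 0.276, ant pupae 0.177. Include each in turn until the next type's E/h falls below the running intake rate.
Rate on top 1: 0.03716. leatherjackets: 0.276 > 0.03716 → include.
Rate on top 2: 0.1422. ant pupae: 0.177 > 0.1422 → include.
Optimal diet: earthworms, leatherjackets, ant pupae — 3 of 3 types.

3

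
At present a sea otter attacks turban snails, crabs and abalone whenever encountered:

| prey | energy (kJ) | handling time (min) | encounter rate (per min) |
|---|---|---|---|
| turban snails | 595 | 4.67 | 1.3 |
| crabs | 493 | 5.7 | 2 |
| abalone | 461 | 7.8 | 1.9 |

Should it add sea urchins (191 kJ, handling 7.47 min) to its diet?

On turban snails, crabs and abalone alone, R = ΣλE/(1+Σλh) = 2635/33.29 = 79.16 kJ/min.
sea urchins: E/h = 191/7.47 = 25.57 kJ/min.
25.57 < 79.16, so adding sea urchins would lower the average — exclude it.

No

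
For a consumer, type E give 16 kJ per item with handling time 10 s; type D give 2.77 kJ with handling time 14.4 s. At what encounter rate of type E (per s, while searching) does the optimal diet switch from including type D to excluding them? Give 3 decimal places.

0.014 per s

At the threshold, the rate on type E alone equals the profitability of type D: λ·16/(1 + λ·10) = 2.77/14.4 = 0.1924.
Rearranging, λ(16 − 0.1924×10) = 0.1924, so λ = 0.1924/14.08 = 0.01367 per s.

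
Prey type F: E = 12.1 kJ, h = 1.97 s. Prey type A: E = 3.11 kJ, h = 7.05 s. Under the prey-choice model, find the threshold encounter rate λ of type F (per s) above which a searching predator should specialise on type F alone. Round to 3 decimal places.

The zero-one rule: include type A iff E₂/h₂ > λE₁/(1+λh₁). Equality gives the switch point.
λE₁h₂ = E₂ + λE₂h₁ ⇒ λ = E₂/(E₁h₂ − E₂h₁) = 3.11/(85.3 − 6.127) = 0.03928 per s.

0.039 per s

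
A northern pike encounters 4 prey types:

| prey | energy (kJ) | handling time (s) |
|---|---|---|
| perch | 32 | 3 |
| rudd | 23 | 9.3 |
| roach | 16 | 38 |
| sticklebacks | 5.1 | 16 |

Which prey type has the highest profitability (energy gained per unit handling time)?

Profitability E/h (kJ/s): perch = 32/3 = 10.7, rudd = 23/9.3 = 2.47, roach = 16/38 = 0.421, sticklebacks = 5.1/16 = 0.319.
Ranked: perch > rudd > roach > sticklebacks.

perch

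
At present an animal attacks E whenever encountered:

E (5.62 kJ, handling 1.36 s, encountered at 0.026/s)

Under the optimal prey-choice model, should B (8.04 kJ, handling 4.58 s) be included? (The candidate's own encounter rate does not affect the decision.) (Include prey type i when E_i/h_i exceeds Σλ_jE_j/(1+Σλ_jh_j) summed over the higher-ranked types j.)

Yes

Current rate: (0.026×5.62)/(1 + 0.026×1.36) = 0.1411 kJ/s.
Profitability of B: 8.04/4.58 = 1.755 kJ/s.
1.755 > 0.1411, so adding B raises the average — include it.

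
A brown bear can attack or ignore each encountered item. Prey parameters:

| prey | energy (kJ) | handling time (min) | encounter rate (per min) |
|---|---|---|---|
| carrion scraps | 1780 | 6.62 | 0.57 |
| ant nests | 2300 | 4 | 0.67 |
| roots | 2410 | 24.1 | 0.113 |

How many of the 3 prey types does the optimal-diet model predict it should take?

1

Rank by E/h (kJ/min): ant nests 575, carrion scraps 269, roots 100. Include each in turn until the next type's E/h falls below the running intake rate.
Rate on top 1: 418.8. carrion scraps: 269 < 418.8 → exclude; stop.
Optimal diet: ant nests — 1 of 3 types.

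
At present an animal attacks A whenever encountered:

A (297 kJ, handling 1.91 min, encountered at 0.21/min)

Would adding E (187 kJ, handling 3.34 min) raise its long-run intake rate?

Yes

On A alone, R = ΣλE/(1+Σλh) = 62.37/1.401 = 44.52 kJ/min.
Profitability of E: 187/3.34 = 55.99 kJ/min.
55.99 > 44.52, so adding E raises the average — include it.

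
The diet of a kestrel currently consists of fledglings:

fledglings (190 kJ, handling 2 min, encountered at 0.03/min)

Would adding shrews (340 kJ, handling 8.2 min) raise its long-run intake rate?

Intake rate on the current diet: R = (0.03×190) / (1 + 0.03×2) = 5.7/1.06 = 5.377 kJ/min.
Profitability of shrews: 340/8.2 = 41.46 kJ/min.
41.46 > 5.377, so adding shrews raises the average — include it.

Yes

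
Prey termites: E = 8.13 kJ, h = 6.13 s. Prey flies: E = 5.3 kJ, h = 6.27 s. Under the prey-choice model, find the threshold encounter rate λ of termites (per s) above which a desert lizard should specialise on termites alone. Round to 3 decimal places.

0.287 per s

The zero-one rule: include flies iff E₂/h₂ > λE₁/(1+λh₁). Equality gives the switch point.
λE₁h₂ = E₂ + λE₂h₁ ⇒ λ = E₂/(E₁h₂ − E₂h₁) = 5.3/(50.98 − 32.49) = 0.2867 per s.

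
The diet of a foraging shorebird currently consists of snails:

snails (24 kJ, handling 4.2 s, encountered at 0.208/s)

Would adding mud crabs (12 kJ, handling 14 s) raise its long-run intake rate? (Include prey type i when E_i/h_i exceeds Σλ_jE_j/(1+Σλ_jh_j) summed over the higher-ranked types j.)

No

Intake rate on the current diet: R = (0.208×24) / (1 + 0.208×4.2) = 4.992/1.874 = 2.664 kJ/s.
Profitability of mud crabs: 12/14 = 0.8571 kJ/s.
0.8571 < 2.664, so adding mud crabs would lower the average — exclude it.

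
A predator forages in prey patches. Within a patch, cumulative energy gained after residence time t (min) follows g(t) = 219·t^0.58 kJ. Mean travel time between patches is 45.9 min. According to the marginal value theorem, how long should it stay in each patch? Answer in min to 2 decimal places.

Maximise g(t)/(T+t): set derivative to zero → g'(t)(T+t) = g(t).
g'(t) = 0.58·219·t^-0.42. Setting 0.58·219·t^-0.42 = 219·t^0.58/(45.9+t) gives 0.58(45.9+t) = t, so 0.42·t = 0.58×45.9.
t* = 0.58×45.9/0.42 = 63.39 min.

63.39 min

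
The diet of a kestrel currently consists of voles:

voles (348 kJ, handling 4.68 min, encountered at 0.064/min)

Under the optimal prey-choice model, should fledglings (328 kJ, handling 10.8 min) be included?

Yes

Intake rate on the current diet: R = (0.064×348) / (1 + 0.064×4.68) = 22.27/1.3 = 17.14 kJ/min.
fledglings: E/h = 328/10.8 = 30.37 kJ/min.
Since 30.37 > R, including fledglings increases the long-run rate.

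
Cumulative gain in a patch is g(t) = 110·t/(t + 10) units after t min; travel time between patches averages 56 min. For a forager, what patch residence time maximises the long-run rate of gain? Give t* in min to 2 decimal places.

By the marginal value theorem, leave when the instantaneous gain rate g'(t) equals the habitat-wide average g(t)/(T + t).
g'(t) = 110·10/(t + 10)². Setting 110·10/(t+10)² = 110t/[(t+10)(56+t)] gives 10(56+t) = t(t+10), so t² = 10×56 = 560.
t* = √560 = 23.66 min.

23.66 min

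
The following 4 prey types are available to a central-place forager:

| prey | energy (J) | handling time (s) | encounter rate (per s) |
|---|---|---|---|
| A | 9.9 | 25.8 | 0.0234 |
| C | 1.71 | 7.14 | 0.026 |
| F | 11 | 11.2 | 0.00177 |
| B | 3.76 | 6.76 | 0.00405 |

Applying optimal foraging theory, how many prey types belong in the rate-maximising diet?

Rank by E/h (J/s): F 0.982, B 0.556, A 0.384, C 0.239. Include each in turn until the next type's E/h falls below the running intake rate.
Rate on top 1: 0.01909. B: 0.556 > 0.01909 → include.
Rate on top 2: 0.03313. A: 0.384 > 0.03313 → include.
Rate on top 3: 0.1613. C: 0.239 > 0.1613 → include.
Optimal diet: F, B, A, C — 4 of 4 types.

4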